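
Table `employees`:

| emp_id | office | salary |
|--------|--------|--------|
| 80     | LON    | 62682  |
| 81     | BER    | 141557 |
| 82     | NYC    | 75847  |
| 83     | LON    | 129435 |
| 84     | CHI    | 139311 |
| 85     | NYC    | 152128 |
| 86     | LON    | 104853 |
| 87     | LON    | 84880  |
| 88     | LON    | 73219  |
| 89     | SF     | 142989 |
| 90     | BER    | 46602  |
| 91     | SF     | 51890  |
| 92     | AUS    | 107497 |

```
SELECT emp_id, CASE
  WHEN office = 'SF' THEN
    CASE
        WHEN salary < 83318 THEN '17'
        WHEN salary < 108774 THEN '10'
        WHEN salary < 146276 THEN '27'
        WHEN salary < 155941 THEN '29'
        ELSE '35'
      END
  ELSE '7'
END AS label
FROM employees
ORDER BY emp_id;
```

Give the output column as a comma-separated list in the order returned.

emp_id=80: office='LON' → outer ELSE → 7
emp_id=81: office='BER' → outer ELSE → 7
emp_id=82: office='NYC' → outer ELSE → 7
emp_id=83: office='LON' → outer ELSE → 7
emp_id=84: office='CHI' → outer ELSE → 7
emp_id=85: office='NYC' → outer ELSE → 7
emp_id=86: office='LON' → outer ELSE → 7
emp_id=87: office='LON' → outer ELSE → 7
emp_id=88: office='LON' → outer ELSE → 7
emp_id=89: office='SF' → inner[salary < 146276] → 27
emp_id=90: office='BER' → outer ELSE → 7
emp_id=91: office='SF' → inner[salary < 83318] → 17
emp_id=92: office='AUS' → outer ELSE → 7

7, 7, 7, 7, 7, 7, 7, 7, 7, 27, 7, 17, 7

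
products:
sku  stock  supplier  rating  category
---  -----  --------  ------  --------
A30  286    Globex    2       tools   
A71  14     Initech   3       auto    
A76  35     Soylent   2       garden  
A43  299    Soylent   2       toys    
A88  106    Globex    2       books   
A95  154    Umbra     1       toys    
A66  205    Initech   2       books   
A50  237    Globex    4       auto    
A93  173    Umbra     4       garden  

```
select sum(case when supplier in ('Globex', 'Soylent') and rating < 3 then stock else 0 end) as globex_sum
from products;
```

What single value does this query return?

726

sku=A30: ✓ → 286
sku=A71: ✗
sku=A76: ✓ → 35
sku=A43: ✓ → 299
sku=A88: ✓ → 106
sku=A95: ✗
sku=A66: ✗
sku=A50: ✗
sku=A93: ✗
globex_sum = 286 + 35 + 299 + 106 = 726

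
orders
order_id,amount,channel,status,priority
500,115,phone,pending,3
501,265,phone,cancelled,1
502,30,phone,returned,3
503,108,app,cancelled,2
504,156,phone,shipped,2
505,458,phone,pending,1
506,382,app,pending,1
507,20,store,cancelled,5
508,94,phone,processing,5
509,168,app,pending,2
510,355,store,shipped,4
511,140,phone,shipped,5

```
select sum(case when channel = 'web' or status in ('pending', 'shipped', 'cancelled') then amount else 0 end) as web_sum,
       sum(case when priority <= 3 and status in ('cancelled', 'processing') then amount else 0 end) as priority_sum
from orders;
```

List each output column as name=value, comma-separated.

[web_sum: channel = 'web' or status in ('pending', 'shipped', 'cancelled')]
order_id=500: ✓ → 115
order_id=501: ✓ → 265
order_id=502: ✗
order_id=503: ✓ → 108
order_id=504: ✓ → 156
order_id=505: ✓ → 458
order_id=506: ✓ → 382
order_id=507: ✓ → 20
order_id=508: ✗
order_id=509: ✓ → 168
order_id=510: ✓ → 355
order_id=511: ✓ → 140
web_sum = 115 + 265 + 108 + 156 + 458 + 382 + 20 + 168 + 355 + 140 = 2167
—
[priority_sum: priority <= 3 and status in ('cancelled', 'processing')]
order_id=500: ✗
order_id=501: ✓ → 265
order_id=502: ✗
order_id=503: ✓ → 108
order_id=504: ✗
order_id=505: ✗
order_id=506: ✗
order_id=507: ✗
order_id=508: ✗
order_id=509: ✗
order_id=510: ✗
order_id=511: ✗
priority_sum = 265 + 108 = 373

web_sum=2167, priority_sum=373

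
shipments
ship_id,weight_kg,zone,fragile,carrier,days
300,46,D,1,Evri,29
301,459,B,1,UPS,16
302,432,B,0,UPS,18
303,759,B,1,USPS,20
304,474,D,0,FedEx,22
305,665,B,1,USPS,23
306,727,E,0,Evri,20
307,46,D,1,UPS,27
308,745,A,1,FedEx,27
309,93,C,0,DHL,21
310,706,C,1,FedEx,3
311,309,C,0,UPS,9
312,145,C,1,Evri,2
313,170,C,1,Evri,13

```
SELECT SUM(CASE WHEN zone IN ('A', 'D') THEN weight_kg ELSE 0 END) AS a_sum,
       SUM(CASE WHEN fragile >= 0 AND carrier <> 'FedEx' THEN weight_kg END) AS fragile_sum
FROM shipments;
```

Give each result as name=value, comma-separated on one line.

[a_sum: zone IN ('A', 'D')]
ship_id=300: ✓ → 46
ship_id=301: ✗
ship_id=302: ✗
ship_id=303: ✗
ship_id=304: ✓ → 474
ship_id=305: ✗
ship_id=306: ✗
ship_id=307: ✓ → 46
ship_id=308: ✓ → 745
ship_id=309: ✗
ship_id=310: ✗
ship_id=311: ✗
ship_id=312: ✗
ship_id=313: ✗
a_sum = 46 + 474 + 46 + 745 = 1311
—
[fragile_sum: fragile >= 0 AND carrier <> 'FedEx']
ship_id=300: ✓ → 46
ship_id=301: ✓ → 459
ship_id=302: ✓ → 432
ship_id=303: ✓ → 759
ship_id=304: ✗
ship_id=305: ✓ → 665
ship_id=306: ✓ → 727
ship_id=307: ✓ → 46
ship_id=308: ✗
ship_id=309: ✓ → 93
ship_id=310: ✗
ship_id=311: ✓ → 309
ship_id=312: ✓ → 145
ship_id=313: ✓ → 170
fragile_sum = 46 + 459 + 432 + 759 + 665 + 727 + 46 + 93 + 309 + 145 + 170 = 3851

a_sum=1311, fragile_sum=3851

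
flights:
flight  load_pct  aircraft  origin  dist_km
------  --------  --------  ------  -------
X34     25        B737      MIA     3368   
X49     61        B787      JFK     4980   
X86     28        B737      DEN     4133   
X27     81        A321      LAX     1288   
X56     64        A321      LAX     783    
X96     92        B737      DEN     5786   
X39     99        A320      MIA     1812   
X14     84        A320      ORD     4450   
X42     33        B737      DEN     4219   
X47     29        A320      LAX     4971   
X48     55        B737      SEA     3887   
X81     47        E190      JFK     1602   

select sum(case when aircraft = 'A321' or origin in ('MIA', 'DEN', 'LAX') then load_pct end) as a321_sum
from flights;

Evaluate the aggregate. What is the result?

451

flight=X34: ✓ → 25
flight=X49: ✗
flight=X86: ✓ → 28
flight=X27: ✓ → 81
flight=X56: ✓ → 64
flight=X96: ✓ → 92
flight=X39: ✓ → 99
flight=X14: ✗
flight=X42: ✓ → 33
flight=X47: ✓ → 29
flight=X48: ✗
flight=X81: ✗
a321_sum = 25 + 28 + 81 + 64 + 92 + 99 + 33 + 29 = 451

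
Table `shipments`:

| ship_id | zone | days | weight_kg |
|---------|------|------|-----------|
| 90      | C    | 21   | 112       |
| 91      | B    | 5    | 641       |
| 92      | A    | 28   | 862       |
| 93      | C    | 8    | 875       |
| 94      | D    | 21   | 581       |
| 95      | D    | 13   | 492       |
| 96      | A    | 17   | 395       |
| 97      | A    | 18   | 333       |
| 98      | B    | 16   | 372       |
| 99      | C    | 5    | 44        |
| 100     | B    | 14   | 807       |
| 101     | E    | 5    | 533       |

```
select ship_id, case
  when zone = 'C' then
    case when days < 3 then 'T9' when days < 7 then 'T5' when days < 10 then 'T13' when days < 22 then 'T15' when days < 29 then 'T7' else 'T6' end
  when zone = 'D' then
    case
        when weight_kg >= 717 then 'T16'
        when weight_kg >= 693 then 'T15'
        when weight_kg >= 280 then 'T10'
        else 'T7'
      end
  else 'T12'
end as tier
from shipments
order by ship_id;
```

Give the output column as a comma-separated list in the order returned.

T15, T12, T12, T13, T10, T10, T12, T12, T12, T5, T12, T12

ship_id=90: zone='C' → inner[days < 22] → T15
ship_id=91: zone='B' → outer ELSE → T12
ship_id=92: zone='A' → outer ELSE → T12
ship_id=93: zone='C' → inner[days < 10] → T13
ship_id=94: zone='D' → inner[weight_kg >= 280] → T10
ship_id=95: zone='D' → inner[weight_kg >= 280] → T10
ship_id=96: zone='A' → outer ELSE → T12
ship_id=97: zone='A' → outer ELSE → T12
ship_id=98: zone='B' → outer ELSE → T12
ship_id=99: zone='C' → inner[days < 7] → T5
ship_id=100: zone='B' → outer ELSE → T12
ship_id=101: zone='E' → outer ELSE → T12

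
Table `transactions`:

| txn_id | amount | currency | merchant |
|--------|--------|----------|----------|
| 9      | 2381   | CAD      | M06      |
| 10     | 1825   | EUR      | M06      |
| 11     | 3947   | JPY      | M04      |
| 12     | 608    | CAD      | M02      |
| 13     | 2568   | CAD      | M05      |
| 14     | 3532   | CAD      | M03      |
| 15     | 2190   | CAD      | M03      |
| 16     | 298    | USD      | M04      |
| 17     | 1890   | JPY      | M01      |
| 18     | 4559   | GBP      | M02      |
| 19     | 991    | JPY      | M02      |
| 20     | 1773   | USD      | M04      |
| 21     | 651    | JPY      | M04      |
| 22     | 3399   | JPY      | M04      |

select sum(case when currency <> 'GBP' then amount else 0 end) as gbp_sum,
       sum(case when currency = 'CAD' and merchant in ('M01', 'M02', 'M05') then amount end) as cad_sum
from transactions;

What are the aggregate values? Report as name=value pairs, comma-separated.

gbp_sum=26053, cad_sum=3176

[gbp_sum: currency <> 'GBP']
txn_id=9: ✓ → 2381
txn_id=10: ✓ → 1825
txn_id=11: ✓ → 3947
txn_id=12: ✓ → 608
txn_id=13: ✓ → 2568
txn_id=14: ✓ → 3532
txn_id=15: ✓ → 2190
txn_id=16: ✓ → 298
txn_id=17: ✓ → 1890
txn_id=18: ✗
txn_id=19: ✓ → 991
txn_id=20: ✓ → 1773
txn_id=21: ✓ → 651
txn_id=22: ✓ → 3399
gbp_sum = 2381 + 1825 + 3947 + 608 + 2568 + 3532 + 2190 + 298 + 1890 + 991 + 1773 + 651 + 3399 = 26053
—
[cad_sum: currency = 'CAD' and merchant in ('M01', 'M02', 'M05')]
txn_id=9: ✗
txn_id=10: ✗
txn_id=11: ✗
txn_id=12: ✓ → 608
txn_id=13: ✓ → 2568
txn_id=14: ✗
txn_id=15: ✗
txn_id=16: ✗
txn_id=17: ✗
txn_id=18: ✗
txn_id=19: ✗
txn_id=20: ✗
txn_id=21: ✗
txn_id=22: ✗
cad_sum = 608 + 2568 = 3176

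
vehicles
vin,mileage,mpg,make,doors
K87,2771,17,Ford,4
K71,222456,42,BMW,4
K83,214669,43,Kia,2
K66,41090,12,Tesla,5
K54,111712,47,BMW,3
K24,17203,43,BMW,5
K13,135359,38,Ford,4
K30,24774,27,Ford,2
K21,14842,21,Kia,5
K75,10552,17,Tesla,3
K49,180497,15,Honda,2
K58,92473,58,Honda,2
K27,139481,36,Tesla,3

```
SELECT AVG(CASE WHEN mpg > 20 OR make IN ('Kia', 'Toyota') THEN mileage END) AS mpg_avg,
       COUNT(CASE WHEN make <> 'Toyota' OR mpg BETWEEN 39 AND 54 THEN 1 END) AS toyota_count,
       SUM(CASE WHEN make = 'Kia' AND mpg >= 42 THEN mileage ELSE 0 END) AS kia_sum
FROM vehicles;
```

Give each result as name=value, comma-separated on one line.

mpg_avg=108107.6666666667, toyota_count=13, kia_sum=214669

[mpg_avg: mpg > 20 OR make IN ('Kia', 'Toyota')]
vin=K87: ✗
vin=K71: ✓ → 222456
vin=K83: ✓ → 214669
vin=K66: ✗
vin=K54: ✓ → 111712
vin=K24: ✓ → 17203
vin=K13: ✓ → 135359
vin=K30: ✓ → 24774
vin=K21: ✓ → 14842
vin=K75: ✗
vin=K49: ✗
vin=K58: ✓ → 92473
vin=K27: ✓ → 139481
mpg_avg = (222456 + 214669 + 111712 + 17203 + 135359 + 24774 + 14842 + 92473 + 139481) / 9 = 108107.6666666667
—
[toyota_count: make <> 'Toyota' OR mpg BETWEEN 39 AND 54]
vin=K87: ✓ → 1
vin=K71: ✓ → 1
vin=K83: ✓ → 1
vin=K66: ✓ → 1
vin=K54: ✓ → 1
vin=K24: ✓ → 1
vin=K13: ✓ → 1
vin=K30: ✓ → 1
vin=K21: ✓ → 1
vin=K75: ✓ → 1
vin=K49: ✓ → 1
vin=K58: ✓ → 1
vin=K27: ✓ → 1
toyota_count = COUNT(1, 1, 1, 1, 1, 1, 1, 1, 1, 1, 1, 1, 1) = 13
—
[kia_sum: make = 'Kia' AND mpg >= 42]
vin=K87: ✗
vin=K71: ✗
vin=K83: ✓ → 214669
vin=K66: ✗
vin=K54: ✗
vin=K24: ✗
vin=K13: ✗
vin=K30: ✗
vin=K21: ✗
vin=K75: ✗
vin=K49: ✗
vin=K58: ✗
vin=K27: ✗
kia_sum = 214669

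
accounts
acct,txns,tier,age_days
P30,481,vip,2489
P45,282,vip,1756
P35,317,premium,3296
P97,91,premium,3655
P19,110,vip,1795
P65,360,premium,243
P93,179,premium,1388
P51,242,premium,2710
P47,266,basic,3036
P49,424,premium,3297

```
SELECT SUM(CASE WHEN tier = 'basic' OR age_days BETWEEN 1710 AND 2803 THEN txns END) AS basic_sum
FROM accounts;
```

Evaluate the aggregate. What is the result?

acct=P30: ✓ → 481
acct=P45: ✓ → 282
acct=P35: ✗
acct=P97: ✗
acct=P19: ✓ → 110
acct=P65: ✗
acct=P93: ✗
acct=P51: ✓ → 242
acct=P47: ✓ → 266
acct=P49: ✗
basic_sum = 481 + 282 + 110 + 242 + 266 = 1381

1381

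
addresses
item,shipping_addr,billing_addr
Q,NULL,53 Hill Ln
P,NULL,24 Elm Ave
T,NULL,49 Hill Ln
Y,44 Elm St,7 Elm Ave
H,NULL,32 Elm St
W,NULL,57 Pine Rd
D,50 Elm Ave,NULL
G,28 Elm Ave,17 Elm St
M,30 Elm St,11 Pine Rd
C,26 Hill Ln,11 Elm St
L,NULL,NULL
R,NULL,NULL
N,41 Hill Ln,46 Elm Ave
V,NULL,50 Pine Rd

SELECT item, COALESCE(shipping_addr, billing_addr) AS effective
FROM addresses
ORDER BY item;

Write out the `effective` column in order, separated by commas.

item=C: shipping_addr=26 Hill Ln → 26 Hill Ln
item=D: shipping_addr=50 Elm Ave → 50 Elm Ave
item=G: shipping_addr=28 Elm Ave → 28 Elm Ave
item=H: shipping_addr=NULL, billing_addr=32 Elm St → 32 Elm St
item=L: shipping_addr=NULL, billing_addr=NULL (all NULL) → NULL
item=M: shipping_addr=30 Elm St → 30 Elm St
item=N: shipping_addr=41 Hill Ln → 41 Hill Ln
item=P: shipping_addr=NULL, billing_addr=24 Elm Ave → 24 Elm Ave
item=Q: shipping_addr=NULL, billing_addr=53 Hill Ln → 53 Hill Ln
item=R: shipping_addr=NULL, billing_addr=NULL (all NULL) → NULL
item=T: shipping_addr=NULL, billing_addr=49 Hill Ln → 49 Hill Ln
item=V: shipping_addr=NULL, billing_addr=50 Pine Rd → 50 Pine Rd
item=W: shipping_addr=NULL, billing_addr=57 Pine Rd → 57 Pine Rd
item=Y: shipping_addr=44 Elm St → 44 Elm St

26 Hill Ln, 50 Elm Ave, 28 Elm Ave, 32 Elm St, NULL, 30 Elm St, 41 Hill Ln, 24 Elm Ave, 53 Hill Ln, NULL, 49 Hill Ln, 50 Pine Rd, 57 Pine Rd, 44 Elm St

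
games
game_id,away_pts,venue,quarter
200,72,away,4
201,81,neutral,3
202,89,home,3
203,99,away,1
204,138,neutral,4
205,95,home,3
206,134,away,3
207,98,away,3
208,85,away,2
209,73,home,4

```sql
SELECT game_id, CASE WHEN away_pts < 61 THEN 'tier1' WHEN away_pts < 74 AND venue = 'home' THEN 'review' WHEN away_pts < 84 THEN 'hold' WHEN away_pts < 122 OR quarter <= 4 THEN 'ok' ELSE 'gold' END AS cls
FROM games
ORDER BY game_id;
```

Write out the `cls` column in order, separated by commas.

hold, hold, ok, ok, ok, ok, ok, ok, ok, review

game_id=200: away_pts < 84 → hold
game_id=201: away_pts < 84 → hold
game_id=202: away_pts < 122 OR quarter <= 4 → ok
game_id=203: away_pts < 122 OR quarter <= 4 → ok
game_id=204: away_pts < 122 OR quarter <= 4 → ok
game_id=205: away_pts < 122 OR quarter <= 4 → ok
game_id=206: away_pts < 122 OR quarter <= 4 → ok
game_id=207: away_pts < 122 OR quarter <= 4 → ok
game_id=208: away_pts < 122 OR quarter <= 4 → ok
game_id=209: away_pts < 74 AND venue = 'home' → review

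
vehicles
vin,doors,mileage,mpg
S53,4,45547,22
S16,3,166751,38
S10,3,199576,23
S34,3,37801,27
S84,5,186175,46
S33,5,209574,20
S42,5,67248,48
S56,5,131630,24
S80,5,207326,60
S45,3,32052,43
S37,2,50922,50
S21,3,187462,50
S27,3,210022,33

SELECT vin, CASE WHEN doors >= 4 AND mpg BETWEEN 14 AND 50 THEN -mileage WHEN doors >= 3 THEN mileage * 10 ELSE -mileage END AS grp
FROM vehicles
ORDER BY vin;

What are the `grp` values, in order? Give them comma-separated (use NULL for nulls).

1995760, 1667510, 1874620, 2100220, -209574, 378010, -50922, -67248, 320520, -45547, -131630, 2073260, -186175

vin=S10: doors >= 3 → 1995760
vin=S16: doors >= 3 → 1667510
vin=S21: doors >= 3 → 1874620
vin=S27: doors >= 3 → 2100220
vin=S33: doors >= 4 AND mpg BETWEEN 14 AND 50 → -209574
vin=S34: doors >= 3 → 378010
vin=S37: ELSE → -50922
vin=S42: doors >= 4 AND mpg BETWEEN 14 AND 50 → -67248
vin=S45: doors >= 3 → 320520
vin=S53: doors >= 4 AND mpg BETWEEN 14 AND 50 → -45547
vin=S56: doors >= 4 AND mpg BETWEEN 14 AND 50 → -131630
vin=S80: doors >= 3 → 2073260
vin=S84: doors >= 4 AND mpg BETWEEN 14 AND 50 → -186175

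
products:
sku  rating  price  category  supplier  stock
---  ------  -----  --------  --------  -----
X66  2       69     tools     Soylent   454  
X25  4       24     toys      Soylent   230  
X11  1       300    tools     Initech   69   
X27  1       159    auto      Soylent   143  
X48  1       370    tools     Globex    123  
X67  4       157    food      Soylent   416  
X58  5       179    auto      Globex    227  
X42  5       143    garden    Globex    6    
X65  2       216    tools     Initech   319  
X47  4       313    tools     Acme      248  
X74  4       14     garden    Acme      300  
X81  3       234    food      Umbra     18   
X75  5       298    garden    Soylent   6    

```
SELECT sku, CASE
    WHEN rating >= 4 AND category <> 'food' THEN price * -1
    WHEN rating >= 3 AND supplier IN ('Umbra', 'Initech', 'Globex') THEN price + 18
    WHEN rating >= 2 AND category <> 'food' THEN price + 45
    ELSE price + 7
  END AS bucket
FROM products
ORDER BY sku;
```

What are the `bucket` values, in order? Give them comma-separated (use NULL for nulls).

sku=X11: ELSE → 307
sku=X25: rating >= 4 AND category <> 'food' → -24
sku=X27: ELSE → 166
sku=X42: rating >= 4 AND category <> 'food' → -143
sku=X47: rating >= 4 AND category <> 'food' → -313
sku=X48: ELSE → 377
sku=X58: rating >= 4 AND category <> 'food' → -179
sku=X65: rating >= 2 AND category <> 'food' → 261
sku=X66: rating >= 2 AND category <> 'food' → 114
sku=X67: ELSE → 164
sku=X74: rating >= 4 AND category <> 'food' → -14
sku=X75: rating >= 4 AND category <> 'food' → -298
sku=X81: rating >= 3 AND supplier IN ('Umbra', 'Initech', 'Globex') → 252

307, -24, 166, -143, -313, 377, -179, 261, 114, 164, -14, -298, 252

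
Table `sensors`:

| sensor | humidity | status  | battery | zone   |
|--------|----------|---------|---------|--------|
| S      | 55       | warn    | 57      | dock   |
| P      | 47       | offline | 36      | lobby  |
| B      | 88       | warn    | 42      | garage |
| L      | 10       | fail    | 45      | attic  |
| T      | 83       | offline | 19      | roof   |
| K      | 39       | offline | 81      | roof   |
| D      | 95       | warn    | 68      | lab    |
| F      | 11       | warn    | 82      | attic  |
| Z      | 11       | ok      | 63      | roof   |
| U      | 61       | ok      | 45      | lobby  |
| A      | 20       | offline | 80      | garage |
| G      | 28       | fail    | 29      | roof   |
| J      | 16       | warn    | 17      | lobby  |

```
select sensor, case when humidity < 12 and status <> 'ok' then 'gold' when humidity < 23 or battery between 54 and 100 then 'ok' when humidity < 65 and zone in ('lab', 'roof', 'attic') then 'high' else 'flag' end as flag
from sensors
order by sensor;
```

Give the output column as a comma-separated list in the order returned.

ok, flag, ok, gold, high, ok, ok, gold, flag, ok, flag, flag, ok

sensor=A: humidity < 23 or battery between 54 and 100 → ok
sensor=B: ELSE → flag
sensor=D: humidity < 23 or battery between 54 and 100 → ok
sensor=F: humidity < 12 and status <> 'ok' → gold
sensor=G: humidity < 65 and zone in ('lab', 'roof', 'attic') → high
sensor=J: humidity < 23 or battery between 54 and 100 → ok
sensor=K: humidity < 23 or battery between 54 and 100 → ok
sensor=L: humidity < 12 and status <> 'ok' → gold
sensor=P: ELSE → flag
sensor=S: humidity < 23 or battery between 54 and 100 → ok
sensor=T: ELSE → flag
sensor=U: ELSE → flag
sensor=Z: humidity < 23 or battery between 54 and 100 → ok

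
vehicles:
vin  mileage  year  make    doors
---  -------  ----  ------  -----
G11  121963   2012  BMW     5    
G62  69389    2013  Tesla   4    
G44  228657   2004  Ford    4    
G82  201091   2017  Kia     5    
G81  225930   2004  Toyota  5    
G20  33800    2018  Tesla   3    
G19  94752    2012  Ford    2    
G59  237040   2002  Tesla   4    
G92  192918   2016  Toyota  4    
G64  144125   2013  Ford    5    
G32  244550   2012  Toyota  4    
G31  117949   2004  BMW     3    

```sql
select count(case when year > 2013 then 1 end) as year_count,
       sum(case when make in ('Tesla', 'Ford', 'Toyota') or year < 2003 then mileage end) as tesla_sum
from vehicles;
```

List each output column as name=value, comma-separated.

year_count=3, tesla_sum=1471161

[year_count: year > 2013]
vin=G11: ✗
vin=G62: ✗
vin=G44: ✗
vin=G82: ✓ → 1
vin=G81: ✗
vin=G20: ✓ → 1
vin=G19: ✗
vin=G59: ✗
vin=G92: ✓ → 1
vin=G64: ✗
vin=G32: ✗
vin=G31: ✗
year_count = COUNT(1, 1, 1) = 3
—
[tesla_sum: make in ('Tesla', 'Ford', 'Toyota') or year < 2003]
vin=G11: ✗
vin=G62: ✓ → 69389
vin=G44: ✓ → 228657
vin=G82: ✗
vin=G81: ✓ → 225930
vin=G20: ✓ → 33800
vin=G19: ✓ → 94752
vin=G59: ✓ → 237040
vin=G92: ✓ → 192918
vin=G64: ✓ → 144125
vin=G32: ✓ → 244550
vin=G31: ✗
tesla_sum = 69389 + 228657 + 225930 + 33800 + 94752 + 237040 + 192918 + 144125 + 244550 = 1471161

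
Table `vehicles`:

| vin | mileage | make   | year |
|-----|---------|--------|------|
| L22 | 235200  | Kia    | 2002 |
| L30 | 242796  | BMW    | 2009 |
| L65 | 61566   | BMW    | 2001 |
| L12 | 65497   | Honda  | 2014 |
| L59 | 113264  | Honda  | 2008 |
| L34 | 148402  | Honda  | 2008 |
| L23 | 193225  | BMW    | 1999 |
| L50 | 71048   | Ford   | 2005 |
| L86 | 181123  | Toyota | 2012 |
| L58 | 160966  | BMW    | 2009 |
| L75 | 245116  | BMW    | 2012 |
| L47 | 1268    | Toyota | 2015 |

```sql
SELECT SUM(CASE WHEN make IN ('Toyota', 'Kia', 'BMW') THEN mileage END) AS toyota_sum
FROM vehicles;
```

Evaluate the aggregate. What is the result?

1321260

vin=L22: ✓ → 235200
vin=L30: ✓ → 242796
vin=L65: ✓ → 61566
vin=L12: ✗
vin=L59: ✗
vin=L34: ✗
vin=L23: ✓ → 193225
vin=L50: ✗
vin=L86: ✓ → 181123
vin=L58: ✓ → 160966
vin=L75: ✓ → 245116
vin=L47: ✓ → 1268
toyota_sum = 235200 + 242796 + 61566 + 193225 + 181123 + 160966 + 245116 + 1268 = 1321260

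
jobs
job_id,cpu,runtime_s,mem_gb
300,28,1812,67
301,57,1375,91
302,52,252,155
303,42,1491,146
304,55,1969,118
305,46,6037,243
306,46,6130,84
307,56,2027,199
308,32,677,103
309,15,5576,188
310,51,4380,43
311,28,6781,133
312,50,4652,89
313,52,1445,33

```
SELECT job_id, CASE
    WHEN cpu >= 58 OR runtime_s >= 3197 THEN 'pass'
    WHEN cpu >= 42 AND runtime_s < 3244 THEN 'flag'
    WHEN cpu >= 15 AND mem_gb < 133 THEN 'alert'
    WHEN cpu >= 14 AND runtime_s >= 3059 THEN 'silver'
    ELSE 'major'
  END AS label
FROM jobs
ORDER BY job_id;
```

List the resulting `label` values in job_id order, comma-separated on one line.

job_id=300: cpu >= 15 AND mem_gb < 133 → alert
job_id=301: cpu >= 42 AND runtime_s < 3244 → flag
job_id=302: cpu >= 42 AND runtime_s < 3244 → flag
job_id=303: cpu >= 42 AND runtime_s < 3244 → flag
job_id=304: cpu >= 42 AND runtime_s < 3244 → flag
job_id=305: cpu >= 58 OR runtime_s >= 3197 → pass
job_id=306: cpu >= 58 OR runtime_s >= 3197 → pass
job_id=307: cpu >= 42 AND runtime_s < 3244 → flag
job_id=308: cpu >= 15 AND mem_gb < 133 → alert
job_id=309: cpu >= 58 OR runtime_s >= 3197 → pass
job_id=310: cpu >= 58 OR runtime_s >= 3197 → pass
job_id=311: cpu >= 58 OR runtime_s >= 3197 → pass
job_id=312: cpu >= 58 OR runtime_s >= 3197 → pass
job_id=313: cpu >= 42 AND runtime_s < 3244 → flag

alert, flag, flag, flag, flag, pass, pass, flag, alert, pass, pass, pass, pass, flag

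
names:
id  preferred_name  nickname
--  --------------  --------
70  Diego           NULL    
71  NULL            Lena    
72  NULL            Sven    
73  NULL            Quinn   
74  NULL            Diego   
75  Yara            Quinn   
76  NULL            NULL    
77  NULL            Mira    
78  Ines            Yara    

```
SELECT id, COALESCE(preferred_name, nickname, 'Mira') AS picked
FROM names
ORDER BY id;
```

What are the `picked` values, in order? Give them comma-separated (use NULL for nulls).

id=70: preferred_name=Diego → Diego
id=71: preferred_name=NULL, nickname=Lena → Lena
id=72: preferred_name=NULL, nickname=Sven → Sven
id=73: preferred_name=NULL, nickname=Quinn → Quinn
id=74: preferred_name=NULL, nickname=Diego → Diego
id=75: preferred_name=Yara → Yara
id=76: preferred_name=NULL, nickname=NULL, → literal Mira → Mira
id=77: preferred_name=NULL, nickname=Mira → Mira
id=78: preferred_name=Ines → Ines

Diego, Lena, Sven, Quinn, Diego, Yara, Mira, Mira, Ines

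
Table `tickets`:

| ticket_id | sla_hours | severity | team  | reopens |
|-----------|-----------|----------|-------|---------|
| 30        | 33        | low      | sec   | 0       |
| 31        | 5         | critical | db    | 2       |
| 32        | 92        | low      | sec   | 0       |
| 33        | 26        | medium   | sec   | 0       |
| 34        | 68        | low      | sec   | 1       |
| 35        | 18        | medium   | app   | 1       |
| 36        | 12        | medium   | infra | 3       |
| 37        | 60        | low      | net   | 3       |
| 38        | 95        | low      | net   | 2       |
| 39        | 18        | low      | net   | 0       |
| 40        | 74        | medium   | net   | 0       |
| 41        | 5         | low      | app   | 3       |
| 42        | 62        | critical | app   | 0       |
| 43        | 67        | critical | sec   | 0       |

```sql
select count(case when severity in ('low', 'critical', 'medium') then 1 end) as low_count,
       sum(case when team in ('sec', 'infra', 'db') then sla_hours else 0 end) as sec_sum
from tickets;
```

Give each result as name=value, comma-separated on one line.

[low_count: severity in ('low', 'critical', 'medium')]
ticket_id=30: ✓ → 1
ticket_id=31: ✓ → 1
ticket_id=32: ✓ → 1
ticket_id=33: ✓ → 1
ticket_id=34: ✓ → 1
ticket_id=35: ✓ → 1
ticket_id=36: ✓ → 1
ticket_id=37: ✓ → 1
ticket_id=38: ✓ → 1
ticket_id=39: ✓ → 1
ticket_id=40: ✓ → 1
ticket_id=41: ✓ → 1
ticket_id=42: ✓ → 1
ticket_id=43: ✓ → 1
low_count = COUNT(1, 1, 1, 1, 1, 1, 1, 1, 1, 1, 1, 1, 1, 1) = 14
—
[sec_sum: team in ('sec', 'infra', 'db')]
ticket_id=30: ✓ → 33
ticket_id=31: ✓ → 5
ticket_id=32: ✓ → 92
ticket_id=33: ✓ → 26
ticket_id=34: ✓ → 68
ticket_id=35: ✗
ticket_id=36: ✓ → 12
ticket_id=37: ✗
ticket_id=38: ✗
ticket_id=39: ✗
ticket_id=40: ✗
ticket_id=41: ✗
ticket_id=42: ✗
ticket_id=43: ✓ → 67
sec_sum = 33 + 5 + 92 + 26 + 68 + 12 + 67 = 303

low_count=14, sec_sum=303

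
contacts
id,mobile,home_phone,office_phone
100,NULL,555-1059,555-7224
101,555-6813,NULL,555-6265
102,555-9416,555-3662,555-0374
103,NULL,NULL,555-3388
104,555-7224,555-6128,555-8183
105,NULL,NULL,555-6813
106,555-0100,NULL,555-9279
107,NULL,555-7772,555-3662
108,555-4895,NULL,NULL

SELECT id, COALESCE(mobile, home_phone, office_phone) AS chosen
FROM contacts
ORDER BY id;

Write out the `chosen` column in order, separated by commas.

555-1059, 555-6813, 555-9416, 555-3388, 555-7224, 555-6813, 555-0100, 555-7772, 555-4895

id=100: mobile=NULL, home_phone=555-1059 → 555-1059
id=101: mobile=555-6813 → 555-6813
id=102: mobile=555-9416 → 555-9416
id=103: mobile=NULL, home_phone=NULL, office_phone=555-3388 → 555-3388
id=104: mobile=555-7224 → 555-7224
id=105: mobile=NULL, home_phone=NULL, office_phone=555-6813 → 555-6813
id=106: mobile=555-0100 → 555-0100
id=107: mobile=NULL, home_phone=555-7772 → 555-7772
id=108: mobile=555-4895 → 555-4895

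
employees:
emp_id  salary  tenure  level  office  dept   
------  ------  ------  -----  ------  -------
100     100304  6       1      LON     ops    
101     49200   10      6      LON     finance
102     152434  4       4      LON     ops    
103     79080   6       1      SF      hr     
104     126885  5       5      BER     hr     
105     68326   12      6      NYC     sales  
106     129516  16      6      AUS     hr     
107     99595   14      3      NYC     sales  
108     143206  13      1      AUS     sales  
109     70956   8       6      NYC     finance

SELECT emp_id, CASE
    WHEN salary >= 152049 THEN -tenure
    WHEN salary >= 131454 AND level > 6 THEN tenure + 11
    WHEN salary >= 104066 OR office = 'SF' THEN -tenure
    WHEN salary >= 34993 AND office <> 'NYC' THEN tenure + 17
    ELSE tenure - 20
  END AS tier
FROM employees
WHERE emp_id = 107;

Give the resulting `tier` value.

emp_id = 107: salary=99595, tenure=14, level=3, office=NYC, dept=sales.
salary >= 152049 → false
salary >= 131454 AND level > 6 → false
salary >= 104066 OR office = 'SF' → false
salary >= 34993 AND office <> 'NYC' → false
No prior WHEN matched → ELSE → -6

-6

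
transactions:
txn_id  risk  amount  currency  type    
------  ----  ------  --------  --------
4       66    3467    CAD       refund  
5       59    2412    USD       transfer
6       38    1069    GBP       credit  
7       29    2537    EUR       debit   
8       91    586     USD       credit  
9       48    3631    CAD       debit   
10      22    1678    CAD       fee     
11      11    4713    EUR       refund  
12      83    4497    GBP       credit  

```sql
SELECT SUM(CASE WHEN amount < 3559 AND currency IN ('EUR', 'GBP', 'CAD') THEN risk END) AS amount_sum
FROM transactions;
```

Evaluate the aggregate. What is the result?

txn_id=4: ✓ → 66
txn_id=5: ✗
txn_id=6: ✓ → 38
txn_id=7: ✓ → 29
txn_id=8: ✗
txn_id=9: ✗
txn_id=10: ✓ → 22
txn_id=11: ✗
txn_id=12: ✗
amount_sum = 66 + 38 + 29 + 22 = 155

155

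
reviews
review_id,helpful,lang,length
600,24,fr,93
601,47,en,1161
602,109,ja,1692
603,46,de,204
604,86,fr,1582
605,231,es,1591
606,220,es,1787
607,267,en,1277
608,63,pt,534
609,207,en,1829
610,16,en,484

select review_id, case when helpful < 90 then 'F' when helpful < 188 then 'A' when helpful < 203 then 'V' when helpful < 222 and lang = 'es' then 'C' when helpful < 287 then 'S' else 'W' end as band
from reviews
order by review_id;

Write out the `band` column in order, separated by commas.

F, F, A, F, F, S, C, S, F, S, F

review_id=600: helpful < 90 → F
review_id=601: helpful < 90 → F
review_id=602: helpful < 188 → A
review_id=603: helpful < 90 → F
review_id=604: helpful < 90 → F
review_id=605: helpful < 287 → S
review_id=606: helpful < 222 and lang = 'es' → C
review_id=607: helpful < 287 → S
review_id=608: helpful < 90 → F
review_id=609: helpful < 287 → S
review_id=610: helpful < 90 → F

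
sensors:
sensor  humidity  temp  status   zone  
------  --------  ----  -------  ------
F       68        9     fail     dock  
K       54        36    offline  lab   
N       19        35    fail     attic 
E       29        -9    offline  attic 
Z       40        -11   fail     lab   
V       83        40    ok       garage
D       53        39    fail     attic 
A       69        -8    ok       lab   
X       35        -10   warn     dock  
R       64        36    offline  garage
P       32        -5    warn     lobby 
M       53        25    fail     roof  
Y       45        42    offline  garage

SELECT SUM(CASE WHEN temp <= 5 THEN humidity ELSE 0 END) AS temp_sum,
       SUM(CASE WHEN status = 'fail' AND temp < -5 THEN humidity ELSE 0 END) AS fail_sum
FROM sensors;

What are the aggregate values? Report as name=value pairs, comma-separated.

temp_sum=205, fail_sum=40

[temp_sum: temp <= 5]
sensor=F: ✗
sensor=K: ✗
sensor=N: ✗
sensor=E: ✓ → 29
sensor=Z: ✓ → 40
sensor=V: ✗
sensor=D: ✗
sensor=A: ✓ → 69
sensor=X: ✓ → 35
sensor=R: ✗
sensor=P: ✓ → 32
sensor=M: ✗
sensor=Y: ✗
temp_sum = 29 + 40 + 69 + 35 + 32 = 205
—
[fail_sum: status = 'fail' AND temp < -5]
sensor=F: ✗
sensor=K: ✗
sensor=N: ✗
sensor=E: ✗
sensor=Z: ✓ → 40
sensor=V: ✗
sensor=D: ✗
sensor=A: ✗
sensor=X: ✗
sensor=R: ✗
sensor=P: ✗
sensor=M: ✗
sensor=Y: ✗
fail_sum = 40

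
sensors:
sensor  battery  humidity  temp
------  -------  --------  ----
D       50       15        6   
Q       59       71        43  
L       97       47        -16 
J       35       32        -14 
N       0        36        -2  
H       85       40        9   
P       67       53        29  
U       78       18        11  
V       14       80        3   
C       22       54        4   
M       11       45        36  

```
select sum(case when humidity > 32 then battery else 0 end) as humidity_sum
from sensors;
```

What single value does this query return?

sensor=D: ✗
sensor=Q: ✓ → 59
sensor=L: ✓ → 97
sensor=J: ✗
sensor=N: ✓ → 0
sensor=H: ✓ → 85
sensor=P: ✓ → 67
sensor=U: ✗
sensor=V: ✓ → 14
sensor=C: ✓ → 22
sensor=M: ✓ → 11
humidity_sum = 59 + 97 + 85 + 67 + 14 + 22 + 11 = 355

355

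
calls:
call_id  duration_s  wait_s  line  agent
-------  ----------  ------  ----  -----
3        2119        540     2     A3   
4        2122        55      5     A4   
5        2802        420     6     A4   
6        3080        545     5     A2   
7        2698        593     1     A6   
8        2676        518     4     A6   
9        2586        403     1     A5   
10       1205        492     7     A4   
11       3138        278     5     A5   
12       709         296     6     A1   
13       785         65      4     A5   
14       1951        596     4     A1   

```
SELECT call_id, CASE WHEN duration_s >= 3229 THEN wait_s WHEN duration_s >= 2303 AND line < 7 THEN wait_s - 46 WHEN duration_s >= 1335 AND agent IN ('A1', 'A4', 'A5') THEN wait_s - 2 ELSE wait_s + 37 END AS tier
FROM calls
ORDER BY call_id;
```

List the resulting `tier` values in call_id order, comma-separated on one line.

call_id=3: ELSE → 577
call_id=4: duration_s >= 1335 AND agent IN ('A1', 'A4', 'A5') → 53
call_id=5: duration_s >= 2303 AND line < 7 → 374
call_id=6: duration_s >= 2303 AND line < 7 → 499
call_id=7: duration_s >= 2303 AND line < 7 → 547
call_id=8: duration_s >= 2303 AND line < 7 → 472
call_id=9: duration_s >= 2303 AND line < 7 → 357
call_id=10: ELSE → 529
call_id=11: duration_s >= 2303 AND line < 7 → 232
call_id=12: ELSE → 333
call_id=13: ELSE → 102
call_id=14: duration_s >= 1335 AND agent IN ('A1', 'A4', 'A5') → 594

577, 53, 374, 499, 547, 472, 357, 529, 232, 333, 102, 594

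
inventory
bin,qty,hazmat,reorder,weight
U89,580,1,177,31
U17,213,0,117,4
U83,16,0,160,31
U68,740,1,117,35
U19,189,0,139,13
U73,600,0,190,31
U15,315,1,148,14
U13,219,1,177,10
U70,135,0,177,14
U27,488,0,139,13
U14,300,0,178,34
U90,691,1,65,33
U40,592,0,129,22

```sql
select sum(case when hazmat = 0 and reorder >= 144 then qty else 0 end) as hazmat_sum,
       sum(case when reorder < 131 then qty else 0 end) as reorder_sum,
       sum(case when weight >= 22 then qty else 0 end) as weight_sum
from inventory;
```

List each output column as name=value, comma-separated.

hazmat_sum=1051, reorder_sum=2236, weight_sum=3519

[hazmat_sum: hazmat = 0 and reorder >= 144]
bin=U89: ✗
bin=U17: ✗
bin=U83: ✓ → 16
bin=U68: ✗
bin=U19: ✗
bin=U73: ✓ → 600
bin=U15: ✗
bin=U13: ✗
bin=U70: ✓ → 135
bin=U27: ✗
bin=U14: ✓ → 300
bin=U90: ✗
bin=U40: ✗
hazmat_sum = 16 + 600 + 135 + 300 = 1051
—
[reorder_sum: reorder < 131]
bin=U89: ✗
bin=U17: ✓ → 213
bin=U83: ✗
bin=U68: ✓ → 740
bin=U19: ✗
bin=U73: ✗
bin=U15: ✗
bin=U13: ✗
bin=U70: ✗
bin=U27: ✗
bin=U14: ✗
bin=U90: ✓ → 691
bin=U40: ✓ → 592
reorder_sum = 213 + 740 + 691 + 592 = 2236
—
[weight_sum: weight >= 22]
bin=U89: ✓ → 580
bin=U17: ✗
bin=U83: ✓ → 16
bin=U68: ✓ → 740
bin=U19: ✗
bin=U73: ✓ → 600
bin=U15: ✗
bin=U13: ✗
bin=U70: ✗
bin=U27: ✗
bin=U14: ✓ → 300
bin=U90: ✓ → 691
bin=U40: ✓ → 592
weight_sum = 580 + 16 + 740 + 600 + 300 + 691 + 592 = 3519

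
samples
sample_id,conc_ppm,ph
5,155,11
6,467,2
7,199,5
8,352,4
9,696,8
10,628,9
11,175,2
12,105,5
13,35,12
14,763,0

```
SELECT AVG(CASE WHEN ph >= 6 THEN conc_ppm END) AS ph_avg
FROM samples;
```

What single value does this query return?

378.5

sample_id=5: ✓ → 155
sample_id=6: ✗
sample_id=7: ✗
sample_id=8: ✗
sample_id=9: ✓ → 696
sample_id=10: ✓ → 628
sample_id=11: ✗
sample_id=12: ✗
sample_id=13: ✓ → 35
sample_id=14: ✗
ph_avg = (155 + 696 + 628 + 35) / 4 = 378.5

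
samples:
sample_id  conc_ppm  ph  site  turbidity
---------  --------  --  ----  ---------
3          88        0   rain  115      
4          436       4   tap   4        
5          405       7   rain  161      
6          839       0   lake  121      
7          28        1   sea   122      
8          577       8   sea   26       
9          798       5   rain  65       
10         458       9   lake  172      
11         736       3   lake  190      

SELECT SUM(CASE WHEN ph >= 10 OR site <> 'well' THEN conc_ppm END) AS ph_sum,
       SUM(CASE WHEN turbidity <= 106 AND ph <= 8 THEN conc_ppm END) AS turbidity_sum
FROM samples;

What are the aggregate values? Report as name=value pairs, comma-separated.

[ph_sum: ph >= 10 OR site <> 'well']
sample_id=3: ✓ → 88
sample_id=4: ✓ → 436
sample_id=5: ✓ → 405
sample_id=6: ✓ → 839
sample_id=7: ✓ → 28
sample_id=8: ✓ → 577
sample_id=9: ✓ → 798
sample_id=10: ✓ → 458
sample_id=11: ✓ → 736
ph_sum = 88 + 436 + 405 + 839 + 28 + 577 + 798 + 458 + 736 = 4365
—
[turbidity_sum: turbidity <= 106 AND ph <= 8]
sample_id=3: ✗
sample_id=4: ✓ → 436
sample_id=5: ✗
sample_id=6: ✗
sample_id=7: ✗
sample_id=8: ✓ → 577
sample_id=9: ✓ → 798
sample_id=10: ✗
sample_id=11: ✗
turbidity_sum = 436 + 577 + 798 = 1811

ph_sum=4365, turbidity_sum=1811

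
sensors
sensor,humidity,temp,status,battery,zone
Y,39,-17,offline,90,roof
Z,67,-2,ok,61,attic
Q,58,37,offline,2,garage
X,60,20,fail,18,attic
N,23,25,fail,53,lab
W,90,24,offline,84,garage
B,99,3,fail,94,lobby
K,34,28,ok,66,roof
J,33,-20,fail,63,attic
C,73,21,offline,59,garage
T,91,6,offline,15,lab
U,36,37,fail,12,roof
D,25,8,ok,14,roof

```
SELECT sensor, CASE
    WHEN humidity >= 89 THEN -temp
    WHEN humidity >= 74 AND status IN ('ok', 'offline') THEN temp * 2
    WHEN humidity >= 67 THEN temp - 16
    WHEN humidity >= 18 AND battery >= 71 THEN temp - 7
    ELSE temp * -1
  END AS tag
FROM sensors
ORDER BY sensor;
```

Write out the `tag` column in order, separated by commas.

-3, 5, -8, 20, -28, -25, -37, -6, -37, -24, -20, -24, -18

sensor=B: humidity >= 89 → -3
sensor=C: humidity >= 67 → 5
sensor=D: ELSE → -8
sensor=J: ELSE → 20
sensor=K: ELSE → -28
sensor=N: ELSE → -25
sensor=Q: ELSE → -37
sensor=T: humidity >= 89 → -6
sensor=U: ELSE → -37
sensor=W: humidity >= 89 → -24
sensor=X: ELSE → -20
sensor=Y: humidity >= 18 AND battery >= 71 → -24
sensor=Z: humidity >= 67 → -18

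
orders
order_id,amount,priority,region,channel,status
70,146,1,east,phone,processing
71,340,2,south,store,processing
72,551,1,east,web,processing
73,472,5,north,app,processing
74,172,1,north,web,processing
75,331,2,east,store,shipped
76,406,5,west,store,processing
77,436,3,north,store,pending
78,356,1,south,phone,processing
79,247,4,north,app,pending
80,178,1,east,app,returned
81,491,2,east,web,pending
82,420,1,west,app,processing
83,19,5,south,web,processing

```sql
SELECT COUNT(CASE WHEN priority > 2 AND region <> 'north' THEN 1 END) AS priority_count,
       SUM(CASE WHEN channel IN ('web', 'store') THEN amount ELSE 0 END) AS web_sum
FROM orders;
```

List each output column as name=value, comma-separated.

[priority_count: priority > 2 AND region <> 'north']
order_id=70: ✗
order_id=71: ✗
order_id=72: ✗
order_id=73: ✗
order_id=74: ✗
order_id=75: ✗
order_id=76: ✓ → 1
order_id=77: ✗
order_id=78: ✗
order_id=79: ✗
order_id=80: ✗
order_id=81: ✗
order_id=82: ✗
order_id=83: ✓ → 1
priority_count = COUNT(1, 1) = 2
—
[web_sum: channel IN ('web', 'store')]
order_id=70: ✗
order_id=71: ✓ → 340
order_id=72: ✓ → 551
order_id=73: ✗
order_id=74: ✓ → 172
order_id=75: ✓ → 331
order_id=76: ✓ → 406
order_id=77: ✓ → 436
order_id=78: ✗
order_id=79: ✗
order_id=80: ✗
order_id=81: ✓ → 491
order_id=82: ✗
order_id=83: ✓ → 19
web_sum = 340 + 551 + 172 + 331 + 406 + 436 + 491 + 19 = 2746

priority_count=2, web_sum=2746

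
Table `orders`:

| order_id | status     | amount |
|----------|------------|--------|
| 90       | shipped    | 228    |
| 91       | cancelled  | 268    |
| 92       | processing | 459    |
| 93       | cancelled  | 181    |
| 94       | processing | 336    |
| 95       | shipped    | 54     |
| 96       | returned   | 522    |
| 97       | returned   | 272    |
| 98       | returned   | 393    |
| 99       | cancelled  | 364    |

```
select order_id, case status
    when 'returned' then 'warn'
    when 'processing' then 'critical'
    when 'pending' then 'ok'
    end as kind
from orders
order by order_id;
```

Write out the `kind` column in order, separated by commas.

order_id=90: (no match → NULL) → NULL
order_id=91: (no match → NULL) → NULL
order_id=92: status='processing' → critical
order_id=93: (no match → NULL) → NULL
order_id=94: status='processing' → critical
order_id=95: (no match → NULL) → NULL
order_id=96: status='returned' → warn
order_id=97: status='returned' → warn
order_id=98: status='returned' → warn
order_id=99: (no match → NULL) → NULL

NULL, NULL, critical, NULL, critical, NULL, warn, warn, warn, NULL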